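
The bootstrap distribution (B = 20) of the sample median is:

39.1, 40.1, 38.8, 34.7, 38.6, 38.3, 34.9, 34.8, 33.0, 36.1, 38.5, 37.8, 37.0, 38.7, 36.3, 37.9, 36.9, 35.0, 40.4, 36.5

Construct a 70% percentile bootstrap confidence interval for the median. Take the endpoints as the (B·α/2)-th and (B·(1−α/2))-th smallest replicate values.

(34.8, 38.8)

Sorted replicates: 33.0, 34.7, 34.8, 34.9, 35.0, 36.1, 36.3, 36.5, 36.9, 37.0, 37.8, 37.9, 38.3, 38.5, 38.6, 38.7, 38.8, 39.1, 40.1, 40.4
α = 0.30; lower rank = 20 × 0.150 = 3; upper rank = 20 × 0.850 = 17.
The 3rd smallest replicate is 34.8; the 17th is 38.8.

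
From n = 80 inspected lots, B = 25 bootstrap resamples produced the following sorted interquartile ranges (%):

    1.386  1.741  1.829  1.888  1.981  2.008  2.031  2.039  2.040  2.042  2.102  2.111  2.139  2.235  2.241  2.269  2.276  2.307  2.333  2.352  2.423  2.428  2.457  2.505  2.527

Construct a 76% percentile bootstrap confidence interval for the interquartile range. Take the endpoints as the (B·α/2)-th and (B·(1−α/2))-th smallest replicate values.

α = 0.24; lower rank = 25 × 0.120 = 3; upper rank = 25 × 0.880 = 22.
The 3rd smallest replicate is 1.829; the 22nd is 2.428.

(1.829, 2.428)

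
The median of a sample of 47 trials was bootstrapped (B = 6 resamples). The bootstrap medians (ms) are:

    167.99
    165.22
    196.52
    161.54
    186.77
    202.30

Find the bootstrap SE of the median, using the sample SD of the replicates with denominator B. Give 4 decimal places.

Bootstrap SE is the standard deviation of the 6 replicate medians.
Mean of replicates: (167.99 + 165.22 + 196.52 + 161.54 + 186.77 + 202.30) / 6 = 1080.34000 / 6 = 180.05667
Sum of squared deviations: (−12.06667)² + (−14.83667)² + (+16.46333)² + (−18.51667)² + (+6.71333)² + (+22.24333)² = 1519.47413
Variance = 1519.47413 / 6 = 253.24569
SE* = √253.24569

SE* = 15.9137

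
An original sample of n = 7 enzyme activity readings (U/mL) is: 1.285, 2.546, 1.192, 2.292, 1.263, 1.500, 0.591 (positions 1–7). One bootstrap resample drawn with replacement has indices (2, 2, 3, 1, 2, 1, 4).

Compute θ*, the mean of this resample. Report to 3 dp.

θ* = 1.956

Resample values: 2.546, 2.546, 1.192, 1.285, 2.546, 1.285, 2.292.
Mean = (2.546 + 2.546 + 1.192 + 1.285 + 2.546 + 1.285 + 2.292) / 7 = 13.6920 / 7 = 1.956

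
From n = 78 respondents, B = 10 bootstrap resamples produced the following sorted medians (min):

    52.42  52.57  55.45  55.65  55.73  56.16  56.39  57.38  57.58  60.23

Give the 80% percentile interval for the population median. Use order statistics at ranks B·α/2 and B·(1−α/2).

α = 0.20; lower rank = 10 × 0.100 = 1; upper rank = 10 × 0.900 = 9.
The 1st smallest replicate is 52.42; the 9th is 57.58.

(52.42, 57.58)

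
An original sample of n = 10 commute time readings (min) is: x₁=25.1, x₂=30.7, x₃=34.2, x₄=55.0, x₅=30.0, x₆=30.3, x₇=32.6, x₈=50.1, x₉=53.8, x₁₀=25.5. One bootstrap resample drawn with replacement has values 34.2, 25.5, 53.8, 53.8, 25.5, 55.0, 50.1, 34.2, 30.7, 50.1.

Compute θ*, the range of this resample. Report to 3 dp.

θ* = 29.500

Range = 55.0 − 25.5 = 29.500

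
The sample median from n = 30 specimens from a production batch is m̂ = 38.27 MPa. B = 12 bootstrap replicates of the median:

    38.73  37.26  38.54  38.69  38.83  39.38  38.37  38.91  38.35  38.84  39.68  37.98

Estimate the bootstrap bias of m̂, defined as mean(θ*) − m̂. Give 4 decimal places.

mean(θ*) = (38.73 + 37.26 + 38.54 + 38.69 + 38.83 + 39.38 + 38.37 + 38.91 + 38.35 + 38.84 + 39.68 + 37.98) / 12 = 38.63000
bias = 38.63000 − 38.27

bias = +0.3600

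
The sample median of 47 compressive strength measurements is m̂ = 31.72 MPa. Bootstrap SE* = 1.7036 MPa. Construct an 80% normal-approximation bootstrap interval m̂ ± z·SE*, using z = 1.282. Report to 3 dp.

Margin = 1.282 × 1.7036 = 2.1840
Interval: 31.72 ± 2.1840

(29.536, 33.904)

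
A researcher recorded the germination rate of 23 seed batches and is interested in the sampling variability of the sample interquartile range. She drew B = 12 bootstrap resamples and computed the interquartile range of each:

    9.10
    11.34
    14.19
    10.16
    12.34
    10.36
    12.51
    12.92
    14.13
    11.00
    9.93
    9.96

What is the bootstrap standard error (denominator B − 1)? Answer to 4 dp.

Bootstrap SE is the standard deviation of the 12 replicate interquartile ranges.
Mean of replicates: (9.10 + 11.34 + 14.19 + 10.16 + 12.34 + 10.36 + 12.51 + 12.92 + 14.13 + 11.00 + 9.93 + 9.96) / 12 = 137.94000 / 12 = 11.49500
Sum of squared deviations: (−2.39500)² + (−0.15500)² + (+2.69500)² + (−1.33500)² + (+0.84500)² + (−1.13500)² + (+1.01500)² + (+1.42500)² + (+2.63500)² + (−0.49500)² + (−1.56500)² + (−1.53500)² = 31.86210
Variance = 31.86210 / 11 = 2.89655
SE* = √2.89655

SE* = 1.7019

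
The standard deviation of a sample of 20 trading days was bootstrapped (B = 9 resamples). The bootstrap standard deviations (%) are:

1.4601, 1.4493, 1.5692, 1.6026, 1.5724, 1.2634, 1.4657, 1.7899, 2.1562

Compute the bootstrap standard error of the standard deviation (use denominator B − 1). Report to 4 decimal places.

SE* = 0.2550

Bootstrap SE is the standard deviation of the 9 replicate standard deviations.
Mean of replicates: (1.4601 + 1.4493 + 1.5692 + 1.6026 + 1.5724 + 1.2634 + 1.4657 + 1.7899 + 2.1562) / 9 = 14.32880 / 9 = 1.59209
Sum of squared deviations: (−0.13199)² + (−0.14279)² + (−0.02289)² + (+0.01051)² + (−0.01969)² + (−0.32869)² + (−0.12639)² + (+0.19781)² + (+0.56411)² = 0.52019
Variance = 0.52019 / 8 = 0.06502
SE* = √0.06502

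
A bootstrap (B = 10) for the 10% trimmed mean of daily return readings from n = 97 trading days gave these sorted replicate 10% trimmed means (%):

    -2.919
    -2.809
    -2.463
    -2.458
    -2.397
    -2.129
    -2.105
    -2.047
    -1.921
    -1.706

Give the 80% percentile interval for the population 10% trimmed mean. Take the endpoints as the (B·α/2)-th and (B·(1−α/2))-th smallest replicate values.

α = 0.20; lower rank = 10 × 0.100 = 1; upper rank = 10 × 0.900 = 9.
The 1st smallest replicate is -2.919; the 9th is -1.921.

(-2.919, -1.921)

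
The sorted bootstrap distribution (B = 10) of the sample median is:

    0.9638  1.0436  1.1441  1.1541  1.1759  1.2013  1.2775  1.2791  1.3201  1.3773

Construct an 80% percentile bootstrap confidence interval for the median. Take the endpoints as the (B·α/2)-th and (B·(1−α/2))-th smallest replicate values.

α = 0.20; lower rank = 10 × 0.100 = 1; upper rank = 10 × 0.900 = 9.
The 1st smallest replicate is 0.9638; the 9th is 1.3201.

(0.9638, 1.3201)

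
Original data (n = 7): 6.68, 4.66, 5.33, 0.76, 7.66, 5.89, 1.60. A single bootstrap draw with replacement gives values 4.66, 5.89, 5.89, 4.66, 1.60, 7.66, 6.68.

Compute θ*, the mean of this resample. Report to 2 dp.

θ* = 5.29

Mean = (4.66 + 5.89 + 5.89 + 4.66 + 1.60 + 7.66 + 6.68) / 7 = 37.040 / 7 = 5.29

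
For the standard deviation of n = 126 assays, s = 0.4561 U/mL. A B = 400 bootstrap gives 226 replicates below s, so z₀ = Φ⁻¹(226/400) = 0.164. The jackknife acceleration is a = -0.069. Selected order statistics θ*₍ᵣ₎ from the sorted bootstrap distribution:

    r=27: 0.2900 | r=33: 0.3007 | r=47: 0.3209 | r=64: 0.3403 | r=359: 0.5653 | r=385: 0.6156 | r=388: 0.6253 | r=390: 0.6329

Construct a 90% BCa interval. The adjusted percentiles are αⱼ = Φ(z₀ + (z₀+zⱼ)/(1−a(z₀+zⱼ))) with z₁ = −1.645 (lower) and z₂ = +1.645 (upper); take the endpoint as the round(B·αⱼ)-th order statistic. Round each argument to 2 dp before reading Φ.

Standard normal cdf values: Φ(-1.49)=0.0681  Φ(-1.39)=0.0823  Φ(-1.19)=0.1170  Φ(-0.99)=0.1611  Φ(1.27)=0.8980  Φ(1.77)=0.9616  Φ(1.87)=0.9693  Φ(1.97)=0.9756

(0.2900, 0.6156)

Lower: z₀ + z₁ = 0.164 + (-1.645) = -1.481; 1 − a(z₀+z₁) = 1 − (-0.069)(-1.481) = 0.8978; argument = 0.164 + (-1.481)/0.8978 = -1.4856 → -1.49.
α₁ = Φ(-1.49) = 0.0681; rank = round(400 × 0.0681) = 27; θ*₍27₎ = 0.2900.
Upper: z₀ + z₂ = 1.809; 1 − a(z₀+z₂) = 1.1248; argument = 1.7723 → 1.77; α₂ = 0.9616; rank = 385; θ*₍385₎ = 0.6156.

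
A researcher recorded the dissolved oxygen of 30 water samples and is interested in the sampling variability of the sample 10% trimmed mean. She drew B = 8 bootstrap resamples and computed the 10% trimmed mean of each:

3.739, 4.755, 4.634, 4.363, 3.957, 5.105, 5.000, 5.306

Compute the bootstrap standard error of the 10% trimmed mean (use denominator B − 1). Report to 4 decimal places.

SE* = 0.5541

Bootstrap SE is the standard deviation of the 8 replicate 10% trimmed means.
Mean of replicates: (3.739 + 4.755 + 4.634 + 4.363 + 3.957 + 5.105 + 5.000 + 5.306) / 8 = 36.85900 / 8 = 4.60738
Sum of squared deviations: (−0.86838)² + (+0.14762)² + (+0.02663)² + (−0.24437)² + (−0.65038)² + (+0.49763)² + (+0.39262)² + (+0.69862)² = 2.14915
Variance = 2.14915 / 7 = 0.30702
SE* = √0.30702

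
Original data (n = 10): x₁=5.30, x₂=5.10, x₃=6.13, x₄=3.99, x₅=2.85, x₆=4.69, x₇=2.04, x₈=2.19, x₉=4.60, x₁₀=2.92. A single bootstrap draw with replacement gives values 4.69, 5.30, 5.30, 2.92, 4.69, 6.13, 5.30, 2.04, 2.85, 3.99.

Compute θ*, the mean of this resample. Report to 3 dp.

Mean = (4.69 + 5.30 + 5.30 + 2.92 + 4.69 + 6.13 + 5.30 + 2.04 + 2.85 + 3.99) / 10 = 43.210 / 10 = 4.321

θ* = 4.321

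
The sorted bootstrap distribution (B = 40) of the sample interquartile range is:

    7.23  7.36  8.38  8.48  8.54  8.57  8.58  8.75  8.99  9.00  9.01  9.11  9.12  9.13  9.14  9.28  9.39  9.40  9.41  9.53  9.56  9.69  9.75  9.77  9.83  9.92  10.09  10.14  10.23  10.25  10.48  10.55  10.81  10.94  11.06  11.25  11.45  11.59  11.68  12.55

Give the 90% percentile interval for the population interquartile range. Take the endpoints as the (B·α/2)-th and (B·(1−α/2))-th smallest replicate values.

(7.36, 11.59)

α = 0.10; lower rank = 40 × 0.050 = 2; upper rank = 40 × 0.950 = 38.
The 2nd smallest replicate is 7.36; the 38th is 11.59.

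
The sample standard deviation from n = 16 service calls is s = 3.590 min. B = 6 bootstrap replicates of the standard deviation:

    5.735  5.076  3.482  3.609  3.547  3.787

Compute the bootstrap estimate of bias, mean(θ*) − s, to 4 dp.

bias = +0.6160

mean(θ*) = (5.735 + 5.076 + 3.482 + 3.609 + 3.547 + 3.787) / 6 = 4.20600
bias = 4.20600 − 3.590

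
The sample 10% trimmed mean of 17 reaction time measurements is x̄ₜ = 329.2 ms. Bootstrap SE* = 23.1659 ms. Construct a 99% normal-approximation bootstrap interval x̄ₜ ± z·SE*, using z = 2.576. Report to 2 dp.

(269.52, 388.88)

Margin = 2.576 × 23.1659 = 59.675
Interval: 329.2 ± 59.675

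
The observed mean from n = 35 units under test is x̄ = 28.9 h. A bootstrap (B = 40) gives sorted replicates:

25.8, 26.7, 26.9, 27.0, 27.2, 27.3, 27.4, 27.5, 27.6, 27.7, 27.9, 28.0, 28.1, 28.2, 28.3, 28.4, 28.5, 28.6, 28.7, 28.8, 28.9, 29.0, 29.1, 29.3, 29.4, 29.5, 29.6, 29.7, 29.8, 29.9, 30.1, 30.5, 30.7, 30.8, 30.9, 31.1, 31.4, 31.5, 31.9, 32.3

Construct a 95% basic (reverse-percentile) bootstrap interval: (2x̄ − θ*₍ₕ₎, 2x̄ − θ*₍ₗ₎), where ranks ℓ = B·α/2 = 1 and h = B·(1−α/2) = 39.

(25.9, 32.0)

Percentile endpoints at ranks 1 and 39: θ*₍1₎ = 25.8, θ*₍39₎ = 31.9.
Basic interval reflects these around x̄:
  lower = 2 × 28.9 − 31.9 = 25.9
  upper = 2 × 28.9 − 25.8 = 32.0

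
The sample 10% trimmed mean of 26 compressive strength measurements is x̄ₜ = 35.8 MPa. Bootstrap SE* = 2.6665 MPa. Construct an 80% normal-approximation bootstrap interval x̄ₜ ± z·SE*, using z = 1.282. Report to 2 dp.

(32.38, 39.22)

Margin = 1.282 × 2.6665 = 3.418
Interval: 35.8 ± 3.418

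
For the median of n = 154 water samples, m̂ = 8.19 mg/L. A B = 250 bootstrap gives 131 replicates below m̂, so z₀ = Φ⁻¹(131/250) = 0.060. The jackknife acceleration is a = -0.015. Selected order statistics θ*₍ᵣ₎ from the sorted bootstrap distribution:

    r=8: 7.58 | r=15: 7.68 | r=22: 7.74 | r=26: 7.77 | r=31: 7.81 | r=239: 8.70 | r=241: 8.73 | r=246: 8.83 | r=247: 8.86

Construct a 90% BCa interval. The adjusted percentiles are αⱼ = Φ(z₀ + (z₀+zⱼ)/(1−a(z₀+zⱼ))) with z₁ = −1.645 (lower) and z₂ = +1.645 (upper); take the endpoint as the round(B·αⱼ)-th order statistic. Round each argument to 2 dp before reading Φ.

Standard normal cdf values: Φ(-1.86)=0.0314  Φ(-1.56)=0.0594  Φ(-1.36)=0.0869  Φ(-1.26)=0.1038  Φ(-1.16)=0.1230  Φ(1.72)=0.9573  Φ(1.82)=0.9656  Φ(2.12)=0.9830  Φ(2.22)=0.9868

Lower: z₀ + z₁ = 0.060 + (-1.645) = -1.585; 1 − a(z₀+z₁) = 1 − (-0.015)(-1.585) = 0.9762; argument = 0.060 + (-1.585)/0.9762 = -1.5636 → -1.56.
α₁ = Φ(-1.56) = 0.0594; rank = round(250 × 0.0594) = 15; θ*₍15₎ = 7.68.
Upper: z₀ + z₂ = 1.705; 1 − a(z₀+z₂) = 1.0256; argument = 1.7225 → 1.72; α₂ = 0.9573; rank = 239; θ*₍239₎ = 8.70.

(7.68, 8.70)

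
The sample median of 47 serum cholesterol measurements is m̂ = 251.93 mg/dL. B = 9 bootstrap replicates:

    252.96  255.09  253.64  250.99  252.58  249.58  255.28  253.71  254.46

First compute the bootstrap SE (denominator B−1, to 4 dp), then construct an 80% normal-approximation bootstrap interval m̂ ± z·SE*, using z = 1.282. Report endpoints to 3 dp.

(249.517, 254.343)

Mean of replicates = 253.1433; sum of squared deviations = 28.3414; SE* = √(28.3414/8) = 1.8822
Margin = 1.282 × 1.8822 = 2.4130
Interval: 251.93 ± 2.4130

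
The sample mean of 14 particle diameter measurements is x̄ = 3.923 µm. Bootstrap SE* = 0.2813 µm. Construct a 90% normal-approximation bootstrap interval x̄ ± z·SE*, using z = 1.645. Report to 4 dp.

Margin = 1.645 × 0.2813 = 0.46274
Interval: 3.923 ± 0.46274

(3.4603, 4.3857)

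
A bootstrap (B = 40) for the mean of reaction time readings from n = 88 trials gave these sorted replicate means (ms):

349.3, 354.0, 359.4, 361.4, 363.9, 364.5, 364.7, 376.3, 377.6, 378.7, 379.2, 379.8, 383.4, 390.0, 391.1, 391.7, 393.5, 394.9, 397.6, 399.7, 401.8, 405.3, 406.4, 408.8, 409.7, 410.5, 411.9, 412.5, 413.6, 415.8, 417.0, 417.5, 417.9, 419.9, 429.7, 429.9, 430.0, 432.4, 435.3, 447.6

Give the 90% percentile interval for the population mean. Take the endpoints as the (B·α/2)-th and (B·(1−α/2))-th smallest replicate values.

(354.0, 432.4)

α = 0.10; lower rank = 40 × 0.050 = 2; upper rank = 40 × 0.950 = 38.
The 2nd smallest replicate is 354.0; the 38th is 432.4.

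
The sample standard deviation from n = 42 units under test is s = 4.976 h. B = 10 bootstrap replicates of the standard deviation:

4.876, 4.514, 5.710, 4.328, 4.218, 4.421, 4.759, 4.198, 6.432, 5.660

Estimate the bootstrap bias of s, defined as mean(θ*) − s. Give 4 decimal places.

mean(θ*) = (4.876 + 4.514 + 5.710 + 4.328 + 4.218 + 4.421 + 4.759 + 4.198 + 6.432 + 5.660) / 10 = 4.91160
bias = 4.91160 − 4.976

bias = −0.0644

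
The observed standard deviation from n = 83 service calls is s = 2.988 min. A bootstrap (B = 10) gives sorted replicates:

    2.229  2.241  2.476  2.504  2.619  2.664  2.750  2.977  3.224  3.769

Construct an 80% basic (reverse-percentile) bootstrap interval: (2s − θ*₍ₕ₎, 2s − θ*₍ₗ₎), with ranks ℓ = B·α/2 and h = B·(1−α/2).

(2.752, 3.747)

Percentile endpoints at ranks 1 and 9: θ*₍1₎ = 2.229, θ*₍9₎ = 3.224.
Basic interval reflects these around s:
  lower = 2 × 2.988 − 3.224 = 2.752
  upper = 2 × 2.988 − 2.229 = 3.747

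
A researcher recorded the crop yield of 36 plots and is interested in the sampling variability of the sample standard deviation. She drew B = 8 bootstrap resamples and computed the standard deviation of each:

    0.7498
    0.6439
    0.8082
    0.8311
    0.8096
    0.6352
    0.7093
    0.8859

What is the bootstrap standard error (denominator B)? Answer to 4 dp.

Bootstrap SE is the standard deviation of the 8 replicate standard deviations.
Mean of replicates: (0.7498 + 0.6439 + 0.8082 + 0.8311 + 0.8096 + 0.6352 + 0.7093 + 0.8859) / 8 = 6.07300 / 8 = 0.75913
Sum of squared deviations: (−0.00933)² + (−0.11523)² + (+0.04907)² + (+0.07197)² + (+0.05047)² + (−0.12393)² + (−0.04983)² + (+0.12677)² = 0.05741
Variance = 0.05741 / 8 = 0.00718
SE* = √0.00718

SE* = 0.0847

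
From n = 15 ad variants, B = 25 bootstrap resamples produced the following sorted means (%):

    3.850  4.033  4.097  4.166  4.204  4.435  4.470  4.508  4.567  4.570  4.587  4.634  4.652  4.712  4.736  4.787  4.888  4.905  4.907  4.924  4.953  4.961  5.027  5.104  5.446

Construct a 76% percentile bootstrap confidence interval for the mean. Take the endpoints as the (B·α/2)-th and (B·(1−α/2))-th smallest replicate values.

(4.097, 4.961)

α = 0.24; lower rank = 25 × 0.120 = 3; upper rank = 25 × 0.880 = 22.
The 3rd smallest replicate is 4.097; the 22nd is 4.961.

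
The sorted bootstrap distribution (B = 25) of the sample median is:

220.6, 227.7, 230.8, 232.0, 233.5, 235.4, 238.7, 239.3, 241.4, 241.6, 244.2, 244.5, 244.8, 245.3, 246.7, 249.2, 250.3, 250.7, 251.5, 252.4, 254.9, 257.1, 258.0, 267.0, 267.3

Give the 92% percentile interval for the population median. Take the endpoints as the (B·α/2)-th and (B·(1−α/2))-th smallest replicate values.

α = 0.08; lower rank = 25 × 0.040 = 1; upper rank = 25 × 0.960 = 24.
The 1st smallest replicate is 220.6; the 24th is 267.0.

(220.6, 267.0)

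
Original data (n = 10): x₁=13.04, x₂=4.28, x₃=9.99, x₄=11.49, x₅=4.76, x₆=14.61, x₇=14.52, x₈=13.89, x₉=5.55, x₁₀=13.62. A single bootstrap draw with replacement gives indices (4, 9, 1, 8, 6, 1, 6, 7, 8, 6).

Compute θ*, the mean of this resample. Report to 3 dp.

θ* = 12.925

Resample values: 11.49, 5.55, 13.04, 13.89, 14.61, 13.04, 14.61, 14.52, 13.89, 14.61.
Mean = (11.49 + 5.55 + 13.04 + 13.89 + 14.61 + 13.04 + 14.61 + 14.52 + 13.89 + 14.61) / 10 = 129.250 / 10 = 12.925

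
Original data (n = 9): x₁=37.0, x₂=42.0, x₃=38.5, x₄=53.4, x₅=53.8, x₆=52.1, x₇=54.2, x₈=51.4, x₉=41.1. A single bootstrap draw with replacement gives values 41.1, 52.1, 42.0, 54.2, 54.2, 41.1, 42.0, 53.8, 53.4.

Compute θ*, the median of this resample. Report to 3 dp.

θ* = 52.100

Sorted: 41.1, 41.1, 42.0, 42.0, 52.1, 53.4, 53.8, 54.2, 54.2
Median = middle value = 52.100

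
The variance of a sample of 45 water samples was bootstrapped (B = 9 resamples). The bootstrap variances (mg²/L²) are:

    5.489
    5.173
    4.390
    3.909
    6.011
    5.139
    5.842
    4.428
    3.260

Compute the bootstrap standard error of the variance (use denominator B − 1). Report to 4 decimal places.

SE* = 0.9173

Bootstrap SE is the standard deviation of the 9 replicate variances.
Mean of replicates: (5.489 + 5.173 + 4.390 + 3.909 + 6.011 + 5.139 + 5.842 + 4.428 + 3.260) / 9 = 43.64100 / 9 = 4.84900
Sum of squared deviations: (+0.64000)² + (+0.32400)² + (−0.45900)² + (−0.94000)² + (+1.16200)² + (+0.29000)² + (+0.99300)² + (−0.42100)² + (−1.58900)² = 6.73141
Variance = 6.73141 / 8 = 0.84143
SE* = √0.84143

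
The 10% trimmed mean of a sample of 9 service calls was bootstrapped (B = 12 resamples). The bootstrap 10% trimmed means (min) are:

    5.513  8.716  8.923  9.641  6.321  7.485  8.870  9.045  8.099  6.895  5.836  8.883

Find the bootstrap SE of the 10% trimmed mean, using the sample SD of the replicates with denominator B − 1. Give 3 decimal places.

SE* = 1.402

Bootstrap SE is the standard deviation of the 12 replicate 10% trimmed means.
Mean of replicates: (5.513 + 8.716 + 8.923 + 9.641 + 6.321 + 7.485 + 8.870 + 9.045 + 8.099 + 6.895 + 5.836 + 8.883) / 12 = 94.2270 / 12 = 7.8523
Sum of squared deviations: (−2.3393)² + (+0.8637)² + (+1.0707)² + (+1.7887)² + (−1.5313)² + (−0.3673)² + (+1.0177)² + (+1.1927)² + (+0.2467)² + (−0.9573)² + (−2.0163)² + (+1.0307)² = 21.6073
Variance = 21.6073 / 11 = 1.9643
SE* = √1.9643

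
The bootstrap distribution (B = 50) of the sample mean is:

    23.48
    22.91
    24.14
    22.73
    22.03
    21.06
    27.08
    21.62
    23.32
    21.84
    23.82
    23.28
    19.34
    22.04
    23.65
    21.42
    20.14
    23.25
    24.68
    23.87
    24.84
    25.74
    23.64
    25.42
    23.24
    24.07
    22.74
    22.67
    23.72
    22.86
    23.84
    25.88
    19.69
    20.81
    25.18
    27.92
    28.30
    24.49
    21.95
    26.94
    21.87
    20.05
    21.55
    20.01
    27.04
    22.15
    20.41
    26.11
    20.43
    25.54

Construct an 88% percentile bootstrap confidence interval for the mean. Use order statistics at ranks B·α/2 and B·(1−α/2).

Sorted replicates: 19.34, 19.69, 20.01, 20.05, 20.14, 20.41, 20.43, 20.81, 21.06, 21.42, 21.55, 21.62, 21.84, 21.87, 21.95, 22.03, 22.04, 22.15, 22.67, 22.73, 22.74, 22.86, 22.91, 23.24, 23.25, 23.28, 23.32, 23.48, 23.64, 23.65, 23.72, 23.82, 23.84, 23.87, 24.07, 24.14, 24.49, 24.68, 24.84, 25.18, 25.42, 25.54, 25.74, 25.88, 26.11, 26.94, 27.04, 27.08, 27.92, 28.30
α = 0.12; lower rank = 50 × 0.060 = 3; upper rank = 50 × 0.940 = 47.
The 3rd smallest replicate is 20.01; the 47th is 27.04.

(20.01, 27.04)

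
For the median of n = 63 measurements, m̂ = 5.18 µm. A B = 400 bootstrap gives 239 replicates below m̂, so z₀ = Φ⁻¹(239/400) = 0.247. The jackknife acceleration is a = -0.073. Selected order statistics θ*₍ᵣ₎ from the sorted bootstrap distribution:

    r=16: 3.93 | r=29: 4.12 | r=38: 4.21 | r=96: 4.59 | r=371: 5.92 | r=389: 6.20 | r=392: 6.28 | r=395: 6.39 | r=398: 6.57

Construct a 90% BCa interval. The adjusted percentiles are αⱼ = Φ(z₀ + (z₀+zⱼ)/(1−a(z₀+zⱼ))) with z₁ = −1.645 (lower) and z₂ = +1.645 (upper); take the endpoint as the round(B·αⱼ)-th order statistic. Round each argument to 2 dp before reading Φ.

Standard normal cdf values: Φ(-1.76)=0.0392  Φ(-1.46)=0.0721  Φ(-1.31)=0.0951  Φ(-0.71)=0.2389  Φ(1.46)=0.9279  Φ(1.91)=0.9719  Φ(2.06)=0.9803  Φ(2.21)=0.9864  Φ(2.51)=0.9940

(4.21, 6.20)

Lower: z₀ + z₁ = 0.247 + (-1.645) = -1.398; 1 − a(z₀+z₁) = 1 − (-0.073)(-1.398) = 0.8979; argument = 0.247 + (-1.398)/0.8979 = -1.3099 → -1.31.
α₁ = Φ(-1.31) = 0.0951; rank = round(400 × 0.0951) = 38; θ*₍38₎ = 4.21.
Upper: z₀ + z₂ = 1.892; 1 − a(z₀+z₂) = 1.1381; argument = 1.9094 → 1.91; α₂ = 0.9719; rank = 389; θ*₍389₎ = 6.20.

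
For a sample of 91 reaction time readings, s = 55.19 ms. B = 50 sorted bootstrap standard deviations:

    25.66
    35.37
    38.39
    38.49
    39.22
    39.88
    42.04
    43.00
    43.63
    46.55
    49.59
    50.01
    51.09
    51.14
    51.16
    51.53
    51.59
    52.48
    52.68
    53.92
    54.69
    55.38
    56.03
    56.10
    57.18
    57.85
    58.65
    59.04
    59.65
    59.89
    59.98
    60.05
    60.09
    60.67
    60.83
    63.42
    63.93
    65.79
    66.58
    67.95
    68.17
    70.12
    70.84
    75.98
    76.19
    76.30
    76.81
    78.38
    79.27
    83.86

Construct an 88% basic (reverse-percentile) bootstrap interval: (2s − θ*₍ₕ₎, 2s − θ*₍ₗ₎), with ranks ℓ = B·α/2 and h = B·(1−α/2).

(33.57, 71.99)

Percentile endpoints at ranks 3 and 47: θ*₍3₎ = 38.39, θ*₍47₎ = 76.81.
Basic interval reflects these around s:
  lower = 2 × 55.19 − 76.81 = 33.57
  upper = 2 × 55.19 − 38.39 = 71.99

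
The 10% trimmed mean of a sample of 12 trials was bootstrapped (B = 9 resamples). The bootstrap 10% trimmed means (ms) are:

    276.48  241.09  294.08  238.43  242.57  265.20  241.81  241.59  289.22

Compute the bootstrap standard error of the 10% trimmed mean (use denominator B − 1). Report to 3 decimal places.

Bootstrap SE is the standard deviation of the 9 replicate 10% trimmed means.
Mean of replicates: (276.48 + 241.09 + 294.08 + 238.43 + 242.57 + 265.20 + 241.81 + 241.59 + 289.22) / 9 = 2330.4700 / 9 = 258.9411
Sum of squared deviations: (+17.5389)² + (−17.8511)² + (+35.1389)² + (−20.5111)² + (−16.3711)² + (+6.2589)² + (−17.1311)² + (−17.3511)² + (+30.2789)² = 4100.2561
Variance = 4100.2561 / 8 = 512.5320
SE* = √512.5320

SE* = 22.639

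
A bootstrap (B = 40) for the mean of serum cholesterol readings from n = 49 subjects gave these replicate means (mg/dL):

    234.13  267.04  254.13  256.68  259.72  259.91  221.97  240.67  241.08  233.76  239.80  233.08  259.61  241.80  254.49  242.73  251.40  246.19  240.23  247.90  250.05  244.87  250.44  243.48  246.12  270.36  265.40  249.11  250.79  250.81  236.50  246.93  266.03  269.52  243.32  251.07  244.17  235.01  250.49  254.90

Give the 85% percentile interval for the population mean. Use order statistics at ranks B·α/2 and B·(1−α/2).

(233.76, 266.03)

Sorted replicates: 221.97, 233.08, 233.76, 234.13, 235.01, 236.50, 239.80, 240.23, 240.67, 241.08, 241.80, 242.73, 243.32, 243.48, 244.17, 244.87, 246.12, 246.19, 246.93, 247.90, 249.11, 250.05, 250.44, 250.49, 250.79, 250.81, 251.07, 251.40, 254.13, 254.49, 254.90, 256.68, 259.61, 259.72, 259.91, 265.40, 266.03, 267.04, 269.52, 270.36
α = 0.15; lower rank = 40 × 0.075 = 3; upper rank = 40 × 0.925 = 37.
The 3rd smallest replicate is 233.76; the 37th is 266.03.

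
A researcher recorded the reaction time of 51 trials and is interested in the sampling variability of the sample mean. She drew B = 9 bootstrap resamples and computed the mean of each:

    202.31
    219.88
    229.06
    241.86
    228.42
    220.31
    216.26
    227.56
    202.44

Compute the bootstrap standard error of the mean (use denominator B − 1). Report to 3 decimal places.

SE* = 12.826

Bootstrap SE is the standard deviation of the 9 replicate means.
Mean of replicates: (202.31 + 219.88 + 229.06 + 241.86 + 228.42 + 220.31 + 216.26 + 227.56 + 202.44) / 9 = 1988.1000 / 9 = 220.9000
Sum of squared deviations: (−18.5900)² + (−1.0200)² + (+8.1600)² + (+20.9600)² + (+7.5200)² + (−0.5900)² + (−4.6400)² + (+6.6600)² + (−18.4600)² = 1316.0910
Variance = 1316.0910 / 8 = 164.5114
SE* = √164.5114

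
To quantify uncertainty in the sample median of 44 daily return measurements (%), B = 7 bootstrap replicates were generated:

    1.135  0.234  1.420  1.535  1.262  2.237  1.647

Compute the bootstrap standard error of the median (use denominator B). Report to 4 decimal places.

Bootstrap SE is the standard deviation of the 7 replicate medians.
Mean of replicates: (1.135 + 0.234 + 1.420 + 1.535 + 1.262 + 2.237 + 1.647) / 7 = 9.47000 / 7 = 1.35286
Sum of squared deviations: (−0.21786)² + (−1.11886)² + (+0.06714)² + (+0.18214)² + (−0.09086)² + (+0.88414)² + (+0.29414)² = 2.21347
Variance = 2.21347 / 7 = 0.31621
SE* = √0.31621

SE* = 0.5623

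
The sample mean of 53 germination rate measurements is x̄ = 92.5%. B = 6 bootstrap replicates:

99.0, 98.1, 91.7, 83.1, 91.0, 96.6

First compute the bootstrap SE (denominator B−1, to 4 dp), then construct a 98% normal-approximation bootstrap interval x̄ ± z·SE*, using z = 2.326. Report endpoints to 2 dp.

Mean of replicates = 93.2500; sum of squared deviations = 178.2950; SE* = √(178.2950/5) = 5.9715
Margin = 2.326 × 5.9715 = 13.890
Interval: 92.5 ± 13.890

(78.61, 106.39)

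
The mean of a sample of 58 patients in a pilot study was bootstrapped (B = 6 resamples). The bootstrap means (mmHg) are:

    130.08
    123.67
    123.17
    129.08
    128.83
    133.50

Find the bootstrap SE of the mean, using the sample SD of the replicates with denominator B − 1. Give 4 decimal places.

SE* = 3.9621

Bootstrap SE is the standard deviation of the 6 replicate means.
Mean of replicates: (130.08 + 123.67 + 123.17 + 129.08 + 128.83 + 133.50) / 6 = 768.33000 / 6 = 128.05500
Sum of squared deviations: (+2.02500)² + (−4.38500)² + (−4.88500)² + (+1.02500)² + (+0.77500)² + (+5.44500)² = 78.49135
Variance = 78.49135 / 5 = 15.69827
SE* = √15.69827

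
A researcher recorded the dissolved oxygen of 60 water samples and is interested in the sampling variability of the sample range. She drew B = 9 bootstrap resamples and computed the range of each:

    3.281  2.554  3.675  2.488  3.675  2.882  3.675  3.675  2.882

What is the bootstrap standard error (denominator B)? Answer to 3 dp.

SE* = 0.476

Bootstrap SE is the standard deviation of the 9 replicate ranges.
Mean of replicates: (3.281 + 2.554 + 3.675 + 2.488 + 3.675 + 2.882 + 3.675 + 3.675 + 2.882) / 9 = 28.7870 / 9 = 3.1986
Sum of squared deviations: (+0.0824)² + (−0.6446)² + (+0.4764)² + (−0.7106)² + (+0.4764)² + (−0.3166)² + (+0.4764)² + (+0.4764)² + (−0.3166)² = 2.0356
Variance = 2.0356 / 9 = 0.2262
SE* = √0.2262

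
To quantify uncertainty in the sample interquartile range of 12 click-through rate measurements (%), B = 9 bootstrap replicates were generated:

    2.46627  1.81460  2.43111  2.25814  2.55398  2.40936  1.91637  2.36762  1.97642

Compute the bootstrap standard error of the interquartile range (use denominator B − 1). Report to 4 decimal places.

Bootstrap SE is the standard deviation of the 9 replicate interquartile ranges.
Mean of replicates: (2.46627 + 1.81460 + 2.43111 + 2.25814 + 2.55398 + 2.40936 + 1.91637 + 2.36762 + 1.97642) / 9 = 20.193870 / 9 = 2.243763
Sum of squared deviations: (+0.222507)² + (−0.429163)² + (+0.187347)² + (+0.014377)² + (+0.310217)² + (+0.165597)² + (−0.327393)² + (+0.123857)² + (−0.267343)² = 0.586652
Variance = 0.586652 / 8 = 0.073331
SE* = √0.073331

SE* = 0.2708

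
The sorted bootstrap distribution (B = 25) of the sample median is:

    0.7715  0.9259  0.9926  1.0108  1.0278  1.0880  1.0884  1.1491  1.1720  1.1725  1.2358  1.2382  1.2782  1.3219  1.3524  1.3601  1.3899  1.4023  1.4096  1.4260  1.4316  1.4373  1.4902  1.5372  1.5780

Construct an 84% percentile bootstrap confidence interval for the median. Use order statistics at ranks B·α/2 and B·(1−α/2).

α = 0.16; lower rank = 25 × 0.080 = 2; upper rank = 25 × 0.920 = 23.
The 2nd smallest replicate is 0.9259; the 23rd is 1.4902.

(0.9259, 1.4902)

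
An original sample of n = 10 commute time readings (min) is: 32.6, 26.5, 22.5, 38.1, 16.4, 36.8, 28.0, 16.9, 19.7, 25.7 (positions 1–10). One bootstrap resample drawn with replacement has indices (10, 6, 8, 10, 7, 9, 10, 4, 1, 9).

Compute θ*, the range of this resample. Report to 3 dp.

θ* = 21.200

Resample values: 25.7, 36.8, 16.9, 25.7, 28.0, 19.7, 25.7, 38.1, 32.6, 19.7.
Range = 38.1 − 16.9 = 21.200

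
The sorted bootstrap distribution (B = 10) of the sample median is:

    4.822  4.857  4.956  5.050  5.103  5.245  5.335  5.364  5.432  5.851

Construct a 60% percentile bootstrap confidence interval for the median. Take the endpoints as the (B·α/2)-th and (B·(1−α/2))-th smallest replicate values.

(4.857, 5.364)

α = 0.40; lower rank = 10 × 0.200 = 2; upper rank = 10 × 0.800 = 8.
The 2nd smallest replicate is 4.857; the 8th is 5.364.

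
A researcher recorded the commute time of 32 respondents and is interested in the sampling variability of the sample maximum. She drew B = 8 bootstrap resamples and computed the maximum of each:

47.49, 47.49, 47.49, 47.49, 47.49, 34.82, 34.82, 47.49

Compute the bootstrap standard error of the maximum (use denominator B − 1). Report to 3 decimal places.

SE* = 5.865

Bootstrap SE is the standard deviation of the 8 replicate maximums.
Mean of replicates: (47.49 + 47.49 + 47.49 + 47.49 + 47.49 + 34.82 + 34.82 + 47.49) / 8 = 354.5800 / 8 = 44.3225
Sum of squared deviations: (+3.1675)² + (+3.1675)² + (+3.1675)² + (+3.1675)² + (+3.1675)² + (−9.5025)² + (−9.5025)² + (+3.1675)² = 240.7934
Variance = 240.7934 / 7 = 34.3991
SE* = √34.3991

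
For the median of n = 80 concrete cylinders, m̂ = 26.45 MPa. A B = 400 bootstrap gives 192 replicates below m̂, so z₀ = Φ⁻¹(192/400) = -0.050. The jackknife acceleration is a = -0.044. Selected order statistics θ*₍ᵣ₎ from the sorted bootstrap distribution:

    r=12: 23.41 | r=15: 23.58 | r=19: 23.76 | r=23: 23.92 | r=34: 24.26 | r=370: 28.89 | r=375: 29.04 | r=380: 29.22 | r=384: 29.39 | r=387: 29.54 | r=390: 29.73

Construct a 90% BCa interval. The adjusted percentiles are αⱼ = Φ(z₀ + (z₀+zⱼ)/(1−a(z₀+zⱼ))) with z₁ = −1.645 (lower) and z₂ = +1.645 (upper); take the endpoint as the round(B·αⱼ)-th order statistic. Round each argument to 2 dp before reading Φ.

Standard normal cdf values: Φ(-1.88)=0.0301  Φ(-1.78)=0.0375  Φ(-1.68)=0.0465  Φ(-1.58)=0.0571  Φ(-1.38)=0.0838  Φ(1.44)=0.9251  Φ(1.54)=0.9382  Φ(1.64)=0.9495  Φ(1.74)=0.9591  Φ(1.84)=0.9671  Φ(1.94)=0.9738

Lower: z₀ + z₁ = -0.050 + (-1.645) = -1.695; 1 − a(z₀+z₁) = 1 − (-0.044)(-1.695) = 0.9254; argument = -0.050 + (-1.695)/0.9254 = -1.8816 → -1.88.
α₁ = Φ(-1.88) = 0.0301; rank = round(400 × 0.0301) = 12; θ*₍12₎ = 23.41.
Upper: z₀ + z₂ = 1.595; 1 − a(z₀+z₂) = 1.0702; argument = 1.4404 → 1.44; α₂ = 0.9251; rank = 370; θ*₍370₎ = 28.89.

(23.41, 28.89)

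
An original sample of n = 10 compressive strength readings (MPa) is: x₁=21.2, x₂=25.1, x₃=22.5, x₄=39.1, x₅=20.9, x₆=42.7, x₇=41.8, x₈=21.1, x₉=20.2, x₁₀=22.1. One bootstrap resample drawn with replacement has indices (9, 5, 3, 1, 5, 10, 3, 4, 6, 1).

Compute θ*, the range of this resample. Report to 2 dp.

θ* = 22.50

Resample values: 20.2, 20.9, 22.5, 21.2, 20.9, 22.1, 22.5, 39.1, 42.7, 21.2.
Range = 42.7 − 20.2 = 22.50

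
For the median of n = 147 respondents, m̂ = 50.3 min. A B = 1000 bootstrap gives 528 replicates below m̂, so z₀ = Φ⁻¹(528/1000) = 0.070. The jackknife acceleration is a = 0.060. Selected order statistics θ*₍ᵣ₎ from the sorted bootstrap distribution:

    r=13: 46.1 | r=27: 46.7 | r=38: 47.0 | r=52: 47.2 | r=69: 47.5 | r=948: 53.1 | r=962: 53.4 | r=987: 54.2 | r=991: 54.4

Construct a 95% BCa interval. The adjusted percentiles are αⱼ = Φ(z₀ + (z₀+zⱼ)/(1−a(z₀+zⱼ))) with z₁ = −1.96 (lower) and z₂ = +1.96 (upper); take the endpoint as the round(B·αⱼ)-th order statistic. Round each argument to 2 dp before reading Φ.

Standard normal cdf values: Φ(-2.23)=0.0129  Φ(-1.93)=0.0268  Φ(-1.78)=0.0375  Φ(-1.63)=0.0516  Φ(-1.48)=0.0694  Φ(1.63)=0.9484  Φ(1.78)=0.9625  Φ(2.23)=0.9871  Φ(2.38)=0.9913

(47.2, 54.4)

Lower: z₀ + z₁ = 0.070 + (-1.960) = -1.890; 1 − a(z₀+z₁) = 1 − (0.060)(-1.890) = 1.1134; argument = 0.070 + (-1.890)/1.1134 = -1.6275 → -1.63.
α₁ = Φ(-1.63) = 0.0516; rank = round(1000 × 0.0516) = 52; θ*₍52₎ = 47.2.
Upper: z₀ + z₂ = 2.030; 1 − a(z₀+z₂) = 0.8782; argument = 2.3815 → 2.38; α₂ = 0.9913; rank = 991; θ*₍991₎ = 54.4.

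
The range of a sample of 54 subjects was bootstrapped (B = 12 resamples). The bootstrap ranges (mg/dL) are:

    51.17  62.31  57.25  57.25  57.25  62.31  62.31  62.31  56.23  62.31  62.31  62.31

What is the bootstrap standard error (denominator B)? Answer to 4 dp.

SE* = 3.5402

Bootstrap SE is the standard deviation of the 12 replicate ranges.
Mean of replicates: (51.17 + 62.31 + 57.25 + 57.25 + 57.25 + 62.31 + 62.31 + 62.31 + 56.23 + 62.31 + 62.31 + 62.31) / 12 = 715.32000 / 12 = 59.61000
Sum of squared deviations: (−8.44000)² + (+2.70000)² + (−2.36000)² + (−2.36000)² + (−2.36000)² + (+2.70000)² + (+2.70000)² + (+2.70000)² + (−3.38000)² + (+2.70000)² + (+2.70000)² + (+2.70000)² = 150.39680
Variance = 150.39680 / 12 = 12.53307
SE* = √12.53307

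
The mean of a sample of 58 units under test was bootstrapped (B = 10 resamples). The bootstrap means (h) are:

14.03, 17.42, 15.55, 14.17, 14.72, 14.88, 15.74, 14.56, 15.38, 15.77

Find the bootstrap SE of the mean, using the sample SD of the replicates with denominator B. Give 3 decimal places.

Bootstrap SE is the standard deviation of the 10 replicate means.
Mean of replicates: (14.03 + 17.42 + 15.55 + 14.17 + 14.72 + 14.88 + 15.74 + 14.56 + 15.38 + 15.77) / 10 = 152.2200 / 10 = 15.2220
Sum of squared deviations: (−1.1920)² + (+2.1980)² + (+0.3280)² + (−1.0520)² + (−0.5020)² + (−0.3420)² + (+0.5180)² + (−0.6620)² + (+0.1580)² + (+0.5480)² = 8.8672
Variance = 8.8672 / 10 = 0.8867
SE* = √0.8867

SE* = 0.942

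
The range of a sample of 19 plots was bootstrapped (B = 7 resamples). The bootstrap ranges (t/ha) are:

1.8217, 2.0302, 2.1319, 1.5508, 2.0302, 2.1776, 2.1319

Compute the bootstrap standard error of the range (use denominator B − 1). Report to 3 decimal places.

SE* = 0.223

Bootstrap SE is the standard deviation of the 7 replicate ranges.
Mean of replicates: (1.8217 + 2.0302 + 2.1319 + 1.5508 + 2.0302 + 2.1776 + 2.1319) / 7 = 13.87430 / 7 = 1.98204
Sum of squared deviations: (−0.16034)² + (+0.04816)² + (+0.14986)² + (−0.43124)² + (+0.04816)² + (+0.19556)² + (+0.14986)² = 0.29948
Variance = 0.29948 / 6 = 0.04991
SE* = √0.04991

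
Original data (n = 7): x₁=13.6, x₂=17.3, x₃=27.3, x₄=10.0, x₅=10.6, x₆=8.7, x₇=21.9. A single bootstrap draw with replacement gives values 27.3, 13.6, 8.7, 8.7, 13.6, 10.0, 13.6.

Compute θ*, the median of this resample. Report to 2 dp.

Sorted: 8.7, 8.7, 10.0, 13.6, 13.6, 13.6, 27.3
Median = middle value = 13.60

θ* = 13.60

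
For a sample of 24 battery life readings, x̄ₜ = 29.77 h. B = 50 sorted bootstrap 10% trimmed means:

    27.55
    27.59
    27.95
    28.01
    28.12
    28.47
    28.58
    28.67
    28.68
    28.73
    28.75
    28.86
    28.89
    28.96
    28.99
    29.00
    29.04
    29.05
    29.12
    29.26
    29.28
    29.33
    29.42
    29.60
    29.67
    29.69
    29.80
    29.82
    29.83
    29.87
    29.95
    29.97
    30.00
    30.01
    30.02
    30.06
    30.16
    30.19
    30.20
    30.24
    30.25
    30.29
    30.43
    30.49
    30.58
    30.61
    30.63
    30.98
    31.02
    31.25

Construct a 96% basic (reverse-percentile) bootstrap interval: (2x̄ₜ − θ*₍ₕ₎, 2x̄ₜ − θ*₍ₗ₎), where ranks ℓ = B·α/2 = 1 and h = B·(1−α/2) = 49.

Percentile endpoints at ranks 1 and 49: θ*₍1₎ = 27.55, θ*₍49₎ = 31.02.
Basic interval reflects these around x̄ₜ:
  lower = 2 × 29.77 − 31.02 = 28.52
  upper = 2 × 29.77 − 27.55 = 31.99

(28.52, 31.99)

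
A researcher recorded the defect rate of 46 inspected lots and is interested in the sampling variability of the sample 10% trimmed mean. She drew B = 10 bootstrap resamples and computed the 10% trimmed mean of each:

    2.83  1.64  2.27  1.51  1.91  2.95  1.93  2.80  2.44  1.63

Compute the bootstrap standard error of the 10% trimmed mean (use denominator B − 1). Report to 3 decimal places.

Bootstrap SE is the standard deviation of the 10 replicate 10% trimmed means.
Mean of replicates: (2.83 + 1.64 + 2.27 + 1.51 + 1.91 + 2.95 + 1.93 + 2.80 + 2.44 + 1.63) / 10 = 21.9100 / 10 = 2.1910
Sum of squared deviations: (+0.6390)² + (−0.5510)² + (+0.0790)² + (−0.6810)² + (−0.2810)² + (+0.7590)² + (−0.2610)² + (+0.6090)² + (+0.2490)² + (−0.5610)² = 2.6527
Variance = 2.6527 / 9 = 0.2947
SE* = √0.2947

SE* = 0.543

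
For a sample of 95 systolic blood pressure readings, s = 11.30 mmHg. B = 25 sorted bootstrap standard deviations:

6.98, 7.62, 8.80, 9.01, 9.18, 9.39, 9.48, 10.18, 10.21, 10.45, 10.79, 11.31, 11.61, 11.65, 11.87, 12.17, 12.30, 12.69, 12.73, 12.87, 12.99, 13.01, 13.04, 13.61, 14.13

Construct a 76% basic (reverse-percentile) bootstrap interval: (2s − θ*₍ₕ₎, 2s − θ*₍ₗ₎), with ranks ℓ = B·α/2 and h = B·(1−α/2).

(9.59, 13.80)

Percentile endpoints at ranks 3 and 22: θ*₍3₎ = 8.80, θ*₍22₎ = 13.01.
Basic interval reflects these around s:
  lower = 2 × 11.30 − 13.01 = 9.59
  upper = 2 × 11.30 − 8.80 = 13.80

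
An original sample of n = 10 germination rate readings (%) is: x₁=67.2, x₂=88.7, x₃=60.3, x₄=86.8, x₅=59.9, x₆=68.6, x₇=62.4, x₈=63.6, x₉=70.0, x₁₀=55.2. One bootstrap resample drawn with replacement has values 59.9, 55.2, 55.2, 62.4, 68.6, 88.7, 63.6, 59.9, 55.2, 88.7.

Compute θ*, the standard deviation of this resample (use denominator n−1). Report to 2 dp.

θ* = 12.82

Mean = 65.7400; sum of squared deviations = 1479.7240
s² = 1479.7240 / 9 = 164.4138
s = √164.4138 = 12.82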